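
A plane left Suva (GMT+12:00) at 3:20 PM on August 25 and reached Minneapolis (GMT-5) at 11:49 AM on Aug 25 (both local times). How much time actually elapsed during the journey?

13 hours 29 minutes

Departure in UTC: 3:20 PM − 12:00 = 3:20 AM on Aug 25.
Arrival in UTC: 11:49 AM + 5:00 = 4:49 PM on Aug 25.
Elapsed = 4:49 PM − 3:20 AM = 13 hours 29 minutes.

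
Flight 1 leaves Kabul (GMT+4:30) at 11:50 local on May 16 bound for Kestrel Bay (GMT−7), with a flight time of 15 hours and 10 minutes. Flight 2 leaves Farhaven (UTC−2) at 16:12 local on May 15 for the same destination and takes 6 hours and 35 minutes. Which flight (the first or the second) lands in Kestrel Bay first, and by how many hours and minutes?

Flight 1 in UTC: 11:50 − 4:30 = 07:20 on May 16.
+15 hours and 10 minutes → arrive 22:30 UTC on May 16.
Flight 2 in UTC: 16:12 + 2:00 = 18:12 on May 15.
+6 hours and 35 minutes → arrive 00:47 UTC on May 16.
Flight 2 lands earlier by 21 hours 43 minutes.

the second, by 21 hours 43 minutes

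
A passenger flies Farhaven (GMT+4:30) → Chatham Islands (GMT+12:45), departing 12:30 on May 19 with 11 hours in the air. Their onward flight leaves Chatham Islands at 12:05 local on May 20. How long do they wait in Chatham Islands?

Convert departure to UTC: 12:30 − 4:30 = 08:00 UTC on May 19.
Add 11 hours flight time → 19:00 UTC.
Chatham Islands is UTC+12:45, so local arrival = 19:00 + 12:45 = 07:45 on May 20.
Layover = 12:05 − 07:45 = 4 hours 20 minutes.

4 hours 20 minutes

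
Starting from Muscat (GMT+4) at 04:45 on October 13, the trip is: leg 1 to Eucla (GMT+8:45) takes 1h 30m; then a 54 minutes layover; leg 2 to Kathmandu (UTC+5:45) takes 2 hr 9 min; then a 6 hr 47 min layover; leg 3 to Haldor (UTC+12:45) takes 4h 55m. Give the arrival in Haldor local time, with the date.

Convert departure to UTC: 04:45 − 4:00 = 00:45 UTC on Oct 13.
Add 1 hour and 30 minutes leg 1 → 02:15 UTC.
Add 54 minutes layover in Eucla → 03:09 UTC.
Add 2 hours and 9 minutes leg 2 → 05:18 UTC.
Add 6 hours 47 minutes layover in Kathmandu → 12:05 UTC.
Add 4 hours and 55 minutes leg 3 → 17:00 UTC.
Haldor is UTC+12:45, so local arrival = 17:00 + 12:45 = 05:45 on Oct 14.

05:45 on October 14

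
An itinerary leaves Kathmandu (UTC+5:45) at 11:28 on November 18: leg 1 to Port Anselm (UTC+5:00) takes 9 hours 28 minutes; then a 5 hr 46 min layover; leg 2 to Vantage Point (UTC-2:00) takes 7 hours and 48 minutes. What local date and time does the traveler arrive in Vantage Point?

02:45 on November 19

Convert departure to UTC: 11:28 − 5:45 = 05:43 UTC on Nov 18.
Add 9 hours and 28 minutes leg 1 → 15:11 UTC.
Add 5 hours and 46 minutes layover in Port Anselm → 20:57 UTC.
Add 7 hours and 48 minutes leg 2 → 04:45 UTC (Nov 19).
Vantage Point is UTC−2:00, so local arrival = 04:45 − 2:00 = 02:45 on Nov 19.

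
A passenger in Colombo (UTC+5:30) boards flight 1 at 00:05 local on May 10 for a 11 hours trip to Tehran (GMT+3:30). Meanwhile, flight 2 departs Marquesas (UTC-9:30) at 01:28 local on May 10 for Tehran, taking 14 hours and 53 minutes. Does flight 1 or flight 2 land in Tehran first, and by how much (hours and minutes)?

the first, by 20 hours 16 minutes

Flight 1 in UTC: 00:05 − 5:30 = 18:35 on May 9.
+11 hours → arrive 05:35 UTC on May 10.
Flight 2 in UTC: 01:28 + 9:30 = 10:58 on May 10.
+14 hours 53 minutes → arrive 01:51 UTC on May 11.
Flight 1 lands earlier by 20 hours 16 minutes.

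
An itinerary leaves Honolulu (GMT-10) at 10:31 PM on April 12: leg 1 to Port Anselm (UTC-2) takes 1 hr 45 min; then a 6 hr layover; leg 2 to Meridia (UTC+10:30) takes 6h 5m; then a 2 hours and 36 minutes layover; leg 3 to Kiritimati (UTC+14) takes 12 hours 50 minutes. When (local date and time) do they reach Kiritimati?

3:47 AM on April 15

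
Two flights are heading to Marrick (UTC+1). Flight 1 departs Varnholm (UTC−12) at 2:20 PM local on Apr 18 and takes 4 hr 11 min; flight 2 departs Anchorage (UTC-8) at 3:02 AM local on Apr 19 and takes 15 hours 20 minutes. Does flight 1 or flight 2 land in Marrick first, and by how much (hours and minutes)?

the first, by 19 hours 51 minutes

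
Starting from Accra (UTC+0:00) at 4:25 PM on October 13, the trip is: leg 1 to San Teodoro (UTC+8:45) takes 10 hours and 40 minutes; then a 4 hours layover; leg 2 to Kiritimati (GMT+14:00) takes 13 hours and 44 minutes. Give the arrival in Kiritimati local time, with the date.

10:49 AM on October 15

Accra is at UTC+0, so departure is already 4:25 PM UTC on Oct 13.
Add 10 hours and 40 minutes leg 1 → 3:05 AM UTC (Oct 14).
Add 4 hours layover in San Teodoro → 7:05 AM UTC.
Add 13 hours and 44 minutes leg 2 → 8:49 PM UTC.
Kiritimati is UTC+14:00, so local arrival = 8:49 PM + 14:00 = 10:49 AM on Oct 15.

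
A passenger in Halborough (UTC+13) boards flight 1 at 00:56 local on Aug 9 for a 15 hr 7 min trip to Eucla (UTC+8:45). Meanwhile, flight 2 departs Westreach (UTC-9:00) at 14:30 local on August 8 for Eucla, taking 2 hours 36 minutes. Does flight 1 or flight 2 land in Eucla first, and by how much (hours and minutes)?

Flight 1 in UTC: 00:56 − 13:00 = 11:56 on Aug 8.
+15 hours and 7 minutes → arrive 03:03 UTC on Aug 9.
Flight 2 in UTC: 14:30 + 9:00 = 23:30 on Aug 8.
+2 hours and 36 minutes → arrive 02:06 UTC on Aug 9.
Flight 2 lands earlier by 57 minutes.

the second, by 57 minutes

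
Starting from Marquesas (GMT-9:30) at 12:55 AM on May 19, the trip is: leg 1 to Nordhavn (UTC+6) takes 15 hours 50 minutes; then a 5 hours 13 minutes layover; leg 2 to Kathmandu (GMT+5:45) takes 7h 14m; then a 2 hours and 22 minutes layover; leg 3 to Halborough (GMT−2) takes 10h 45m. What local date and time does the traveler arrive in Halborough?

Convert departure to UTC: 12:55 AM + 9:30 = 10:25 AM UTC on May 19.
Add 15 hours 50 minutes leg 1 → 2:15 AM UTC (May 20).
Add 5 hours and 13 minutes layover in Nordhavn → 7:28 AM UTC.
Add 7 hours 14 minutes leg 2 → 2:42 PM UTC.
Add 2 hours 22 minutes layover in Kathmandu → 5:04 PM UTC.
Add 10 hours 45 minutes leg 3 → 3:49 AM UTC (May 21).
Halborough is UTC−2:00, so local arrival = 3:49 AM − 2:00 = 1:49 AM on May 21.

1:49 AM on May 21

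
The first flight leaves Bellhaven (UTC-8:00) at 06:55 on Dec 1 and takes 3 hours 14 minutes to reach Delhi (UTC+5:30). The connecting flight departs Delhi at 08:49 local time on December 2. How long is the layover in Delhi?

9 hours 10 minutes

Convert departure to UTC: 06:55 + 8:00 = 14:55 UTC on Dec 1.
Add 3 hours 14 minutes flight time → 18:09 UTC.
Delhi is UTC+5:30, so local arrival = 18:09 + 5:30 = 23:39 on Dec 1.
Layover = 08:49 − 23:39 (+1 day) = 9 hours 10 minutes.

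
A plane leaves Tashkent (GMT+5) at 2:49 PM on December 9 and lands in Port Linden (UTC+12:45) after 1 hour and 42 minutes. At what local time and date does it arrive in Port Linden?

12:16 AM on Dec 10

Convert departure to UTC: 2:49 PM − 5:00 = 9:49 AM UTC on Dec 9.
Add 1 hour and 42 minutes travel time → 11:31 AM UTC.
Port Linden is UTC+12:45, so local arrival = 11:31 AM + 12:45 = 12:16 AM on Dec 10.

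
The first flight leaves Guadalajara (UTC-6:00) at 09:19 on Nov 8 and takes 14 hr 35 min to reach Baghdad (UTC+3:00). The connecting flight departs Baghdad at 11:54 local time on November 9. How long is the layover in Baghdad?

Convert departure to UTC: 09:19 + 6:00 = 15:19 UTC on Nov 8.
Add 14 hours and 35 minutes flight time → 05:54 UTC (Nov 9).
Baghdad is UTC+3:00, so local arrival = 05:54 + 3:00 = 08:54 on Nov 9.
Layover = 11:54 − 08:54 = 3 hours.

3 hours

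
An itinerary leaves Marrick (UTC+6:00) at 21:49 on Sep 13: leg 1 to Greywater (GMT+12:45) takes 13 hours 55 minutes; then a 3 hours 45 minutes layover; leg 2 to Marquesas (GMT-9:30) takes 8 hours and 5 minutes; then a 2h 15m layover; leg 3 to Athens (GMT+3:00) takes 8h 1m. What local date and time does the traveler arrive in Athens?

06:50 on September 15

Convert departure to UTC: 21:49 − 6:00 = 15:49 UTC on Sep 13.
Add 13 hours 55 minutes leg 1 → 05:44 UTC (Sep 14).
Add 3 hours 45 minutes layover in Greywater → 09:29 UTC.
Add 8 hours 5 minutes leg 2 → 17:34 UTC.
Add 2 hours and 15 minutes layover in Marquesas → 19:49 UTC.
Add 8 hours and 1 minute leg 3 → 03:50 UTC (Sep 15).
Athens is UTC+3:00, so local arrival = 03:50 + 3:00 = 06:50 on Sep 15.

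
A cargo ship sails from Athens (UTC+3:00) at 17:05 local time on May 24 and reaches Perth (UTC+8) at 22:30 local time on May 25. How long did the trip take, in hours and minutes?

24 hours 25 minutes

Departure in UTC: 17:05 − 3:00 = 14:05 on May 24.
Arrival in UTC: 22:30 − 8:00 = 14:30 on May 25.
Elapsed = 14:30 − 14:05 (+1 day) = 24 hours 25 minutes.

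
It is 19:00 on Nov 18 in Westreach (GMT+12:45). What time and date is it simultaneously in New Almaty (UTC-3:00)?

In UTC: 19:00 − 12:45 = 06:15 on Nov 18.
New Almaty is UTC−3:00: 06:15 − 3:00 = 03:15 on Nov 18.

03:15 on Nov 18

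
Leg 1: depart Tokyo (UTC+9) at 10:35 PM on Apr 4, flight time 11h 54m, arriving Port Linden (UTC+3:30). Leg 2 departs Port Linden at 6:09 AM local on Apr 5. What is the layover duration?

Convert departure to UTC: 10:35 PM − 9:00 = 1:35 PM UTC on Apr 4.
Add 11 hours and 54 minutes flight time → 1:29 AM UTC (Apr 5).
Port Linden is UTC+3:30, so local arrival = 1:29 AM + 3:30 = 4:59 AM on Apr 5.
Layover = 6:09 AM − 4:59 AM = 1 hour 10 minutes.

1 hour 10 minutes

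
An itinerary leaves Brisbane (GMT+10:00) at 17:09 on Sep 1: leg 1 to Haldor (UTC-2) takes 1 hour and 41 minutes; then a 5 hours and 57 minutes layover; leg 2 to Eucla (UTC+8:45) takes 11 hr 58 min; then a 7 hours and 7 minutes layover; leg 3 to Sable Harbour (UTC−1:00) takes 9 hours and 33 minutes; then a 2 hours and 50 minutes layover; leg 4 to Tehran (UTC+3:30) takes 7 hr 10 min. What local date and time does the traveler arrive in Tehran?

Convert departure to UTC: 17:09 − 10:00 = 07:09 UTC on Sep 1.
Add 1 hour and 41 minutes leg 1 → 08:50 UTC.
Add 5 hours 57 minutes layover in Haldor → 14:47 UTC.
Add 11 hours 58 minutes leg 2 → 02:45 UTC (Sep 2).
Add 7 hours and 7 minutes layover in Eucla → 09:52 UTC.
Add 9 hours and 33 minutes leg 3 → 19:25 UTC.
Add 2 hours and 50 minutes layover in Sable Harbour → 22:15 UTC.
Add 7 hours 10 minutes leg 4 → 05:25 UTC (Sep 3).
Tehran is UTC+3:30, so local arrival = 05:25 + 3:30 = 08:55 on Sep 3.

08:55 on Sep 3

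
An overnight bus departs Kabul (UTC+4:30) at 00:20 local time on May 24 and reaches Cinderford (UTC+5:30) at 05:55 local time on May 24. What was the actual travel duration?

4 hours 35 minutes

Cinderford is 1:00 ahead of Kabul.
Clock-face elapsed time (ignoring zones) is 5 hours 35 minutes.
Actual elapsed = 5 hours 35 minutes − 1:00 = 4 hours 35 minutes.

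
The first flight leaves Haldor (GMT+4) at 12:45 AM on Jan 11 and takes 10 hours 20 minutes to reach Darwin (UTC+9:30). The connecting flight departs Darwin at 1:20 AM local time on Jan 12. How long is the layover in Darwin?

8 hours 45 minutes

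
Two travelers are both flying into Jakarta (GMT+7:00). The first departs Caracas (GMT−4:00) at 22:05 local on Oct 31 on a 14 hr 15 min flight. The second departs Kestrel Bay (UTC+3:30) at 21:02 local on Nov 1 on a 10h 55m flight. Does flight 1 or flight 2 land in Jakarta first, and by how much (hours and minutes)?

the first, by 12 hours 7 minutes

Flight 1 in UTC: 22:05 + 4:00 = 02:05 on Nov 1.
+14 hours and 15 minutes → arrive 16:20 UTC on Nov 1.
Flight 2 in UTC: 21:02 − 3:30 = 17:32 on Nov 1.
+10 hours 55 minutes → arrive 04:27 UTC on Nov 2.
Flight 1 lands earlier by 12 hours 7 minutes.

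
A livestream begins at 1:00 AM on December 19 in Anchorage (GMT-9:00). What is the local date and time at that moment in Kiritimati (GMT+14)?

12:00 AM on Dec 20

Kiritimati is 23:00 ahead of Anchorage.
Shift by the zone difference: 1:00 AM + 23:00 = 12:00 AM on Dec 20 in Kiritimati.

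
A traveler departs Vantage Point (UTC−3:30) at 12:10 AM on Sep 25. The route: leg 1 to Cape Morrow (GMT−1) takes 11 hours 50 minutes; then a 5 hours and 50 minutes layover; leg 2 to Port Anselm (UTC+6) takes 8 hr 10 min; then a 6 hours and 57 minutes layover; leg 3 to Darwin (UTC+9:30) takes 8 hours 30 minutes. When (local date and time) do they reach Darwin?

6:27 AM on September 27

Convert departure to UTC: 12:10 AM + 3:30 = 3:40 AM UTC on Sep 25.
Add 11 hours 50 minutes leg 1 → 3:30 PM UTC.
Add 5 hours and 50 minutes layover in Cape Morrow → 9:20 PM UTC.
Add 8 hours and 10 minutes leg 2 → 5:30 AM UTC (Sep 26).
Add 6 hours and 57 minutes layover in Port Anselm → 12:27 PM UTC.
Add 8 hours and 30 minutes leg 3 → 8:57 PM UTC.
Darwin is UTC+9:30, so local arrival = 8:57 PM + 9:30 = 6:27 AM on Sep 27.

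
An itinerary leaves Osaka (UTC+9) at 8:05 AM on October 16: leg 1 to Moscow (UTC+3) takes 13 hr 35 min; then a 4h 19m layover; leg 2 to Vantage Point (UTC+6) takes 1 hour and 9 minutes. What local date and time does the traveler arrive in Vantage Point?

12:08 AM on October 17

Convert departure to UTC: 8:05 AM − 9:00 = 11:05 PM UTC on Oct 15.
Add 13 hours 35 minutes leg 1 → 12:40 PM UTC (Oct 16).
Add 4 hours and 19 minutes layover in Moscow → 4:59 PM UTC.
Add 1 hour 9 minutes leg 2 → 6:08 PM UTC.
Vantage Point is UTC+6:00, so local arrival = 6:08 PM + 6:00 = 12:08 AM on Oct 17.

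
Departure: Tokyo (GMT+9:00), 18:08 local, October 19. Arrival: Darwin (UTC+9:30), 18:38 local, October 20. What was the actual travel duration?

Darwin is 0:30 ahead of Tokyo.
Clock-face elapsed time (ignoring zones) is 24 hours 30 minutes.
Actual elapsed = 24 hours 30 minutes − 0:30 = 24 hours.

24 hours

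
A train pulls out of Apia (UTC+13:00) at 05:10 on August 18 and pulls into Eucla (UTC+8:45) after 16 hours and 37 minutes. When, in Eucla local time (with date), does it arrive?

Convert departure to UTC: 05:10 − 13:00 = 16:10 UTC on Aug 17.
Add 16 hours 37 minutes travel time → 08:47 UTC (Aug 18).
Eucla is UTC+8:45, so local arrival = 08:47 + 8:45 = 17:32 on Aug 18.

17:32 on August 18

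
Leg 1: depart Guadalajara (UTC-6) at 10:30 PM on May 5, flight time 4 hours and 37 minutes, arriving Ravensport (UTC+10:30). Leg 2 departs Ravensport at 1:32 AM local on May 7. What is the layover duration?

Convert departure to UTC: 10:30 PM + 6:00 = 4:30 AM UTC on May 6.
Add 4 hours and 37 minutes flight time → 9:07 AM UTC.
Ravensport is UTC+10:30, so local arrival = 9:07 AM + 10:30 = 7:37 PM on May 6.
Layover = 1:32 AM − 7:37 PM (+1 day) = 5 hours 55 minutes.

5 hours 55 minutes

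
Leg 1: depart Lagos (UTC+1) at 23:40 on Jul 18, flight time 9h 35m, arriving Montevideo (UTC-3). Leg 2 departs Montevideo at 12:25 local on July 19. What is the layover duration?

Convert departure to UTC: 23:40 − 1:00 = 22:40 UTC on Jul 18.
Add 9 hours and 35 minutes flight time → 08:15 UTC (Jul 19).
Montevideo is UTC−3:00, so local arrival = 08:15 − 3:00 = 05:15 on Jul 19.
Layover = 12:25 − 05:15 = 7 hours 10 minutes.

7 hours 10 minutes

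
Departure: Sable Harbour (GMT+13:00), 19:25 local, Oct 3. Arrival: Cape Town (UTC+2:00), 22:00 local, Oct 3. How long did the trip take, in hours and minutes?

13 hours 35 minutes

Departure in UTC: 19:25 − 13:00 = 06:25 on Oct 3.
Arrival in UTC: 22:00 − 2:00 = 20:00 on Oct 3.
Elapsed = 20:00 − 06:25 = 13 hours 35 minutes.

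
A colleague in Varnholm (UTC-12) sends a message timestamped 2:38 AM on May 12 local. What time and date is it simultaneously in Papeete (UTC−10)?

Papeete is 2:00 ahead of Varnholm.
Shift by the zone difference: 2:38 AM + 2:00 = 4:38 AM on May 12 in Papeete.

4:38 AM on May 12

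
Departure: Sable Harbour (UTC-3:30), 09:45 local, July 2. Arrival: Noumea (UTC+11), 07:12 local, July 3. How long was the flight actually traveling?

6 hours 57 minutes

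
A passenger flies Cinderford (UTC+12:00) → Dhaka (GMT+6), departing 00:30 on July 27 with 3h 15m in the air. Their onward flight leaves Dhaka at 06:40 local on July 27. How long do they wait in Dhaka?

Convert departure to UTC: 00:30 − 12:00 = 12:30 UTC on Jul 26.
Add 3 hours 15 minutes flight time → 15:45 UTC.
Dhaka is UTC+6:00, so local arrival = 15:45 + 6:00 = 21:45 on Jul 26.
Layover = 06:40 − 21:45 (+1 day) = 8 hours 55 minutes.

8 hours 55 minutes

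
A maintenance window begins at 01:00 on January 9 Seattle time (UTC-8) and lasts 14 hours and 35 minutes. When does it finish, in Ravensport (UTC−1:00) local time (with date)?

Convert start to UTC: 01:00 + 8:00 = 09:00 UTC on Jan 9.
Add 14 hours and 35 minutes duration → 23:35 UTC.
Ravensport is UTC−1:00, so local end time = 23:35 − 1:00 = 22:35 on Jan 9.

22:35 on Jan 9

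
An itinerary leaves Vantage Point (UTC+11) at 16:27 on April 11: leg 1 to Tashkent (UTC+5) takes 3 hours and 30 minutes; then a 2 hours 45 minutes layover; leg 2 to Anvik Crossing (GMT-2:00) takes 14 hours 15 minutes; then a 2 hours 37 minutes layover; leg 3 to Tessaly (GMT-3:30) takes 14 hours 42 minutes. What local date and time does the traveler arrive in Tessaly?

Convert departure to UTC: 16:27 − 11:00 = 05:27 UTC on Apr 11.
Add 3 hours 30 minutes leg 1 → 08:57 UTC.
Add 2 hours 45 minutes layover in Tashkent → 11:42 UTC.
Add 14 hours 15 minutes leg 2 → 01:57 UTC (Apr 12).
Add 2 hours and 37 minutes layover in Anvik Crossing → 04:34 UTC.
Add 14 hours and 42 minutes leg 3 → 19:16 UTC.
Tessaly is UTC−3:30, so local arrival = 19:16 − 3:30 = 15:46 on Apr 12.

15:46 on Apr 12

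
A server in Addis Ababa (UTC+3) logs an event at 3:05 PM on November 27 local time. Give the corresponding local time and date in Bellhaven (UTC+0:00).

12:05 PM on Nov 27

Bellhaven is 3:00 behind Addis Ababa.
Shift by the zone difference: 3:05 PM − 3:00 = 12:05 PM on Nov 27 in Bellhaven.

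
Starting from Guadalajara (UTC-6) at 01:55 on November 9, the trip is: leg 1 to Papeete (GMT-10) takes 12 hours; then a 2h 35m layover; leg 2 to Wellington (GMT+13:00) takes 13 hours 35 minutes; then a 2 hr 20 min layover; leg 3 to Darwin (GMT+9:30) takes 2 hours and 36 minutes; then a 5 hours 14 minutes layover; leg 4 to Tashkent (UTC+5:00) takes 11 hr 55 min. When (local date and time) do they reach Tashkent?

15:10 on November 11

Convert departure to UTC: 01:55 + 6:00 = 07:55 UTC on Nov 9.
Add 12 hours leg 1 → 19:55 UTC.
Add 2 hours and 35 minutes layover in Papeete → 22:30 UTC.
Add 13 hours 35 minutes leg 2 → 12:05 UTC (Nov 10).
Add 2 hours 20 minutes layover in Wellington → 14:25 UTC.
Add 2 hours and 36 minutes leg 3 → 17:01 UTC.
Add 5 hours 14 minutes layover in Darwin → 22:15 UTC.
Add 11 hours 55 minutes leg 4 → 10:10 UTC (Nov 11).
Tashkent is UTC+5:00, so local arrival = 10:10 + 5:00 = 15:10 on Nov 11.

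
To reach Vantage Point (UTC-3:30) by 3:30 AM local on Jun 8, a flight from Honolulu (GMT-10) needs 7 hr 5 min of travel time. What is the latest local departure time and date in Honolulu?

Target arrival in UTC: 3:30 AM + 3:30 = 7:00 AM on Jun 8.
Subtract 7 hours 5 minutes → departure 11:55 PM UTC on Jun 7.
Honolulu is UTC−10:00: 11:55 PM − 10:00 = 1:55 PM on Jun 7.

1:55 PM on June 7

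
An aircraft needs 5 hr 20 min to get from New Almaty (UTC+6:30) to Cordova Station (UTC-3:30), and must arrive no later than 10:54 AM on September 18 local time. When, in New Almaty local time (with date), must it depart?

3:34 PM on Sep 18

Target arrival in UTC: 10:54 AM + 3:30 = 2:24 PM on Sep 18.
Subtract 5 hours and 20 minutes → departure 9:04 AM UTC on Sep 18.
New Almaty is UTC+6:30: 9:04 AM + 6:30 = 3:34 PM on Sep 18.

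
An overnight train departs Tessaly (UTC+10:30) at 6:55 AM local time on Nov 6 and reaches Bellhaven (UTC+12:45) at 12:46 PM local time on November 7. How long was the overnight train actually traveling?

Departure in UTC: 6:55 AM − 10:30 = 8:25 PM on Nov 5.
Arrival in UTC: 12:46 PM − 12:45 = 12:01 AM on Nov 7.
Elapsed = 12:01 AM − 8:25 PM (+2 days) = 27 hours 36 minutes.

27 hours 36 minutes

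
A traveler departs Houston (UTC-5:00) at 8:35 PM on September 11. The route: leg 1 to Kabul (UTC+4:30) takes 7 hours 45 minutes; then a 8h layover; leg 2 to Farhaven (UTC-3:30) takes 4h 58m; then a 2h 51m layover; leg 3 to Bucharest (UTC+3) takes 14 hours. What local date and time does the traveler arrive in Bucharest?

6:09 PM on September 13

Convert departure to UTC: 8:35 PM + 5:00 = 1:35 AM UTC on Sep 12.
Add 7 hours 45 minutes leg 1 → 9:20 AM UTC.
Add 8 hours layover in Kabul → 5:20 PM UTC.
Add 4 hours and 58 minutes leg 2 → 10:18 PM UTC.
Add 2 hours 51 minutes layover in Farhaven → 1:09 AM UTC (Sep 13).
Add 14 hours leg 3 → 3:09 PM UTC.
Bucharest is UTC+3:00, so local arrival = 3:09 PM + 3:00 = 6:09 PM on Sep 13.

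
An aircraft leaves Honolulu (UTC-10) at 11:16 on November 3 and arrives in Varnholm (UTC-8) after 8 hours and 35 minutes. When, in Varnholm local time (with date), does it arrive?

Varnholm is 2:00 ahead of Honolulu.
After 8 hours 35 minutes it is 19:51 in Honolulu.
Shift by the zone difference: 19:51 + 2:00 = 21:51 on Nov 3 in Varnholm.

21:51 on Nov 3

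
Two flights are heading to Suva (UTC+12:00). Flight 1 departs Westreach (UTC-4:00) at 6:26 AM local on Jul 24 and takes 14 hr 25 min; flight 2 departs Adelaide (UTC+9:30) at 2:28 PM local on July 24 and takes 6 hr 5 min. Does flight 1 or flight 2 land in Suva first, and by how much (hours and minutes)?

the second, by 13 hours 48 minutes

Flight 1 in UTC: 6:26 AM + 4:00 = 10:26 AM on Jul 24.
+14 hours and 25 minutes → arrive 12:51 AM UTC on Jul 25.
Flight 2 in UTC: 2:28 PM − 9:30 = 4:58 AM on Jul 24.
+6 hours 5 minutes → arrive 11:03 AM UTC on Jul 24.
Flight 2 lands earlier by 13 hours 48 minutes.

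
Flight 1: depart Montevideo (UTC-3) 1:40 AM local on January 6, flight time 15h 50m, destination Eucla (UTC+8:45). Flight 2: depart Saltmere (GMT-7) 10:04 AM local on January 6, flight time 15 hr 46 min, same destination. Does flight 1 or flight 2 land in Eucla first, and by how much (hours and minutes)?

the first, by 12 hours 20 minutes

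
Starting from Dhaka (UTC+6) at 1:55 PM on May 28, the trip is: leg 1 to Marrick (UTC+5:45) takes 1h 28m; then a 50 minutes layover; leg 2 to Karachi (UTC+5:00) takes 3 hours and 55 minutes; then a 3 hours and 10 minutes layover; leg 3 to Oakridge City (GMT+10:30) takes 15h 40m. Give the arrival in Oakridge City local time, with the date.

Convert departure to UTC: 1:55 PM − 6:00 = 7:55 AM UTC on May 28.
Add 1 hour 28 minutes leg 1 → 9:23 AM UTC.
Add 50 minutes layover in Marrick → 10:13 AM UTC.
Add 3 hours 55 minutes leg 2 → 2:08 PM UTC.
Add 3 hours 10 minutes layover in Karachi → 5:18 PM UTC.
Add 15 hours 40 minutes leg 3 → 8:58 AM UTC (May 29).
Oakridge City is UTC+10:30, so local arrival = 8:58 AM + 10:30 = 7:28 PM on May 29.

7:28 PM on May 29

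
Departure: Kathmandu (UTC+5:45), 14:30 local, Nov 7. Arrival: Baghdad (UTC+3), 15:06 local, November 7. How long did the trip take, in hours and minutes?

3 hours 21 minutes

Baghdad is 2:45 behind Kathmandu.
Clock-face elapsed time (ignoring zones) is 36 minutes.
Actual elapsed = 36 minutes + 2:45 = 3 hours 21 minutes.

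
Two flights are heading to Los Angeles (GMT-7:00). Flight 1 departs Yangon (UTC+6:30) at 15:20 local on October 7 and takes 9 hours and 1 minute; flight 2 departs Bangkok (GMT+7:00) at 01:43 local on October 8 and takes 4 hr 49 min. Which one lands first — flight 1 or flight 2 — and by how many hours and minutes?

Flight 1 in UTC: 15:20 − 6:30 = 08:50 on Oct 7.
+9 hours 1 minute → arrive 17:51 UTC on Oct 7.
Flight 2 in UTC: 01:43 − 7:00 = 18:43 on Oct 7.
+4 hours 49 minutes → arrive 23:32 UTC on Oct 7.
Flight 1 lands earlier by 5 hours 41 minutes.

the first, by 5 hours 41 minutes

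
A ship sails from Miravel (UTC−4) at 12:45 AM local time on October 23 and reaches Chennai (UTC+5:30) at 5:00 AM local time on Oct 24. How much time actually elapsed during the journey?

Departure in UTC: 12:45 AM + 4:00 = 4:45 AM on Oct 23.
Arrival in UTC: 5:00 AM − 5:30 = 11:30 PM on Oct 23.
Elapsed = 11:30 PM − 4:45 AM = 18 hours 45 minutes.

18 hours 45 minutes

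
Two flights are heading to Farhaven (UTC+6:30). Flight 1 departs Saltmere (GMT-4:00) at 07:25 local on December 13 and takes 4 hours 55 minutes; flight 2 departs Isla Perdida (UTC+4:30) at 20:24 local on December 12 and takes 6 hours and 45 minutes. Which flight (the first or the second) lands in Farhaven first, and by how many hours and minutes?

the second, by 17 hours 41 minutes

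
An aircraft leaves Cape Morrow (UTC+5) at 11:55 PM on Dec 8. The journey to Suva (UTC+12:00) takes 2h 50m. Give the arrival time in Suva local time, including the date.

9:45 AM on December 9

Convert departure to UTC: 11:55 PM − 5:00 = 6:55 PM UTC on Dec 8.
Add 2 hours 50 minutes travel time → 9:45 PM UTC.
Suva is UTC+12:00, so local arrival = 9:45 PM + 12:00 = 9:45 AM on Dec 9.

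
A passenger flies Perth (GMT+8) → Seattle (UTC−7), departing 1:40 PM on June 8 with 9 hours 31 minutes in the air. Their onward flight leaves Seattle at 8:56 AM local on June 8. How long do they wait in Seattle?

45 minutes

Convert departure to UTC: 1:40 PM − 8:00 = 5:40 AM UTC on Jun 8.
Add 9 hours 31 minutes flight time → 3:11 PM UTC.
Seattle is UTC−7:00, so local arrival = 3:11 PM − 7:00 = 8:11 AM on Jun 8.
Layover = 8:56 AM − 8:11 AM = 45 minutes.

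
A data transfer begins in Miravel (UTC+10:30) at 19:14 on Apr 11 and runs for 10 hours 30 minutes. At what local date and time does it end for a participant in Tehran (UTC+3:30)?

Convert start to UTC: 19:14 − 10:30 = 08:44 UTC on Apr 11.
Add 10 hours 30 minutes duration → 19:14 UTC.
Tehran is UTC+3:30, so local end time = 19:14 + 3:30 = 22:44 on Apr 11.

22:44 on Apr 11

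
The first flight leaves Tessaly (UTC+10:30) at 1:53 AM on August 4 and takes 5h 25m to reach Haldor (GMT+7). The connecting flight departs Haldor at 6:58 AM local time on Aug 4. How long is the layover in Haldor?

3 hours 10 minutes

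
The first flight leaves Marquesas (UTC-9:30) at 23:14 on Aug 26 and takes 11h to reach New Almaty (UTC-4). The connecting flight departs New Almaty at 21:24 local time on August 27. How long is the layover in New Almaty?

Convert departure to UTC: 23:14 + 9:30 = 08:44 UTC on Aug 27.
Add 11 hours flight time → 19:44 UTC.
New Almaty is UTC−4:00, so local arrival = 19:44 − 4:00 = 15:44 on Aug 27.
Layover = 21:24 − 15:44 = 5 hours 40 minutes.

5 hours 40 minutes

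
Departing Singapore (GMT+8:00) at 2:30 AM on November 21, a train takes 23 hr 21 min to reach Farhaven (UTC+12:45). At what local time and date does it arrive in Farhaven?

6:36 AM on November 22

Farhaven is 4:45 ahead of Singapore.
After 23 hours 21 minutes it is 1:51 AM (Nov 22) in Singapore.
Shift by the zone difference: 1:51 AM + 4:45 = 6:36 AM on Nov 22 in Farhaven.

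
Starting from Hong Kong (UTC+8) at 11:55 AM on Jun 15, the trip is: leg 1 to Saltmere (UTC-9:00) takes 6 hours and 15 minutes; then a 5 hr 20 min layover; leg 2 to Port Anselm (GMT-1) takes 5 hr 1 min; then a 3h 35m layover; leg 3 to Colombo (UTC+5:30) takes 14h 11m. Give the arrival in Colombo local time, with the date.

Convert departure to UTC: 11:55 AM − 8:00 = 3:55 AM UTC on Jun 15.
Add 6 hours and 15 minutes leg 1 → 10:10 AM UTC.
Add 5 hours 20 minutes layover in Saltmere → 3:30 PM UTC.
Add 5 hours and 1 minute leg 2 → 8:31 PM UTC.
Add 3 hours 35 minutes layover in Port Anselm → 12:06 AM UTC (Jun 16).
Add 14 hours and 11 minutes leg 3 → 2:17 PM UTC.
Colombo is UTC+5:30, so local arrival = 2:17 PM + 5:30 = 7:47 PM on Jun 16.

7:47 PM on Jun 16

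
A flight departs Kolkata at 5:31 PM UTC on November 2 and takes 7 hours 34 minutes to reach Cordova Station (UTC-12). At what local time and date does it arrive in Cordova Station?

1:05 PM on November 2

Departure is given in UTC: 5:31 PM on Nov 2.
Add 7 hours and 34 minutes → 1:05 AM UTC (Nov 3).
Cordova Station is UTC−12:00: 1:05 AM − 12:00 = 1:05 PM on Nov 2.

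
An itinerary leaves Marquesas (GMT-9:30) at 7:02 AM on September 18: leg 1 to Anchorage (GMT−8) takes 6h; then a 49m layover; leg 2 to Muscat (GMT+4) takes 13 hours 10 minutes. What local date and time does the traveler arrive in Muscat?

4:31 PM on September 19

Convert departure to UTC: 7:02 AM + 9:30 = 4:32 PM UTC on Sep 18.
Add 6 hours leg 1 → 10:32 PM UTC.
Add 49 minutes layover in Anchorage → 11:21 PM UTC.
Add 13 hours 10 minutes leg 2 → 12:31 PM UTC (Sep 19).
Muscat is UTC+4:00, so local arrival = 12:31 PM + 4:00 = 4:31 PM on Sep 19.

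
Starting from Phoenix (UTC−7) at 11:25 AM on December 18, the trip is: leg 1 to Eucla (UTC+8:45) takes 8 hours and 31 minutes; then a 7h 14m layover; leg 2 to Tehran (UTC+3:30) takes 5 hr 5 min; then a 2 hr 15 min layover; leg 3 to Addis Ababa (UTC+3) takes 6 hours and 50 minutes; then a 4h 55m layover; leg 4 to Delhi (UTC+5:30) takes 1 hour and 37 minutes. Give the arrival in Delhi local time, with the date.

Convert departure to UTC: 11:25 AM + 7:00 = 6:25 PM UTC on Dec 18.
Add 8 hours and 31 minutes leg 1 → 2:56 AM UTC (Dec 19).
Add 7 hours and 14 minutes layover in Eucla → 10:10 AM UTC.
Add 5 hours and 5 minutes leg 2 → 3:15 PM UTC.
Add 2 hours 15 minutes layover in Tehran → 5:30 PM UTC.
Add 6 hours and 50 minutes leg 3 → 12:20 AM UTC (Dec 20).
Add 4 hours 55 minutes layover in Addis Ababa → 5:15 AM UTC.
Add 1 hour and 37 minutes leg 4 → 6:52 AM UTC.
Delhi is UTC+5:30, so local arrival = 6:52 AM + 5:30 = 12:22 PM on Dec 20.

12:22 PM on December 20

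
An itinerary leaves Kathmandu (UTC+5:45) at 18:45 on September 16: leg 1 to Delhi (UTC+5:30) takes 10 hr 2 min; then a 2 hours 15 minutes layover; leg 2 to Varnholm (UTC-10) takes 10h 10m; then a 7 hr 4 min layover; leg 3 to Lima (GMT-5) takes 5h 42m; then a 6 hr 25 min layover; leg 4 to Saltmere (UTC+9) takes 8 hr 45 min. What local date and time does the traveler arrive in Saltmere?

Convert departure to UTC: 18:45 − 5:45 = 13:00 UTC on Sep 16.
Add 10 hours 2 minutes leg 1 → 23:02 UTC.
Add 2 hours and 15 minutes layover in Delhi → 01:17 UTC (Sep 17).
Add 10 hours 10 minutes leg 2 → 11:27 UTC.
Add 7 hours 4 minutes layover in Varnholm → 18:31 UTC.
Add 5 hours 42 minutes leg 3 → 00:13 UTC (Sep 18).
Add 6 hours 25 minutes layover in Lima → 06:38 UTC.
Add 8 hours 45 minutes leg 4 → 15:23 UTC.
Saltmere is UTC+9:00, so local arrival = 15:23 + 9:00 = 00:23 on Sep 19.

00:23 on September 19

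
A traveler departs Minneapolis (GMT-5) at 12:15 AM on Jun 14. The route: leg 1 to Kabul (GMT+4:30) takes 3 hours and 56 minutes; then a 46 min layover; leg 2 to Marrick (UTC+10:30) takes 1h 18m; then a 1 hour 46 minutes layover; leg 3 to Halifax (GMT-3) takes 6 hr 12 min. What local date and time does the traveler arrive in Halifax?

4:13 PM on June 14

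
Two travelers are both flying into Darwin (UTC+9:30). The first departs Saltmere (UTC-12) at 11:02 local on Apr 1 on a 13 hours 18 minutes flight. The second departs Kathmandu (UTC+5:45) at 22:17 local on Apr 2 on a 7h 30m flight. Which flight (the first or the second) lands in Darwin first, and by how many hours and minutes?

the first, by 11 hours 42 minutes

Flight 1 in UTC: 11:02 + 12:00 = 23:02 on Apr 1.
+13 hours and 18 minutes → arrive 12:20 UTC on Apr 2.
Flight 2 in UTC: 22:17 − 5:45 = 16:32 on Apr 2.
+7 hours and 30 minutes → arrive 00:02 UTC on Apr 3.
Flight 1 lands earlier by 11 hours 42 minutes.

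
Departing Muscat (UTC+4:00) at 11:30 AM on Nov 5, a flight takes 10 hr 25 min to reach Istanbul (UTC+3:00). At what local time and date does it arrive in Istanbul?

Istanbul is 1:00 behind Muscat.
After 10 hours 25 minutes it is 9:55 PM in Muscat.
Shift by the zone difference: 9:55 PM − 1:00 = 8:55 PM on Nov 5 in Istanbul.

8:55 PM on November 5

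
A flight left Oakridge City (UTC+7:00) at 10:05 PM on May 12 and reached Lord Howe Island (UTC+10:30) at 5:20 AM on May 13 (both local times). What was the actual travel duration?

Departure in UTC: 10:05 PM − 7:00 = 3:05 PM on May 12.
Arrival in UTC: 5:20 AM − 10:30 = 6:50 PM on May 12.
Elapsed = 6:50 PM − 3:05 PM = 3 hours 45 minutes.

3 hours 45 minutes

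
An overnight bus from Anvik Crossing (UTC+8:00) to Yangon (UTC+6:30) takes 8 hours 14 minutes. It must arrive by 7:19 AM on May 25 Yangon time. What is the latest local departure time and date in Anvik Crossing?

12:35 AM on May 25

Target arrival in UTC: 7:19 AM − 6:30 = 12:49 AM on May 25.
Subtract 8 hours and 14 minutes → departure 4:35 PM UTC on May 24.
Anvik Crossing is UTC+8:00: 4:35 PM + 8:00 = 12:35 AM on May 25.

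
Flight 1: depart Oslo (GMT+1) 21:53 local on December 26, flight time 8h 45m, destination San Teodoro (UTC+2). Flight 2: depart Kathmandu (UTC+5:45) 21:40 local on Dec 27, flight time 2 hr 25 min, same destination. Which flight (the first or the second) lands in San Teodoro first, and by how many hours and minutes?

Flight 1 in UTC: 21:53 − 1:00 = 20:53 on Dec 26.
+8 hours and 45 minutes → arrive 05:38 UTC on Dec 27.
Flight 2 in UTC: 21:40 − 5:45 = 15:55 on Dec 27.
+2 hours 25 minutes → arrive 18:20 UTC on Dec 27.
Flight 1 lands earlier by 12 hours 42 minutes.

the first, by 12 hours 42 minutes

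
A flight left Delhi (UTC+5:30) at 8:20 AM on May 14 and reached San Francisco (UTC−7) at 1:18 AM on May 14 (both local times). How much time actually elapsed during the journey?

5 hours 28 minutes

Departure in UTC: 8:20 AM − 5:30 = 2:50 AM on May 14.
Arrival in UTC: 1:18 AM + 7:00 = 8:18 AM on May 14.
Elapsed = 8:18 AM − 2:50 AM = 5 hours 28 minutes.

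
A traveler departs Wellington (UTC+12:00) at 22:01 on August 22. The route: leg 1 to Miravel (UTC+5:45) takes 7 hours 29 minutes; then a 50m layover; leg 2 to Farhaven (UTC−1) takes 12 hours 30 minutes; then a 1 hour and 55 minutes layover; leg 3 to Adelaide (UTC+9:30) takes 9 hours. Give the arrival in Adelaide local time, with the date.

03:15 on August 24

Convert departure to UTC: 22:01 − 12:00 = 10:01 UTC on Aug 22.
Add 7 hours 29 minutes leg 1 → 17:30 UTC.
Add 50 minutes layover in Miravel → 18:20 UTC.
Add 12 hours 30 minutes leg 2 → 06:50 UTC (Aug 23).
Add 1 hour 55 minutes layover in Farhaven → 08:45 UTC.
Add 9 hours leg 3 → 17:45 UTC.
Adelaide is UTC+9:30, so local arrival = 17:45 + 9:30 = 03:15 on Aug 24.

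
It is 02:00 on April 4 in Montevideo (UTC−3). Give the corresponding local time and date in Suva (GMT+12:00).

17:00 on Apr 4

Suva is 15:00 ahead of Montevideo.
Shift by the zone difference: 02:00 + 15:00 = 17:00 on Apr 4 in Suva.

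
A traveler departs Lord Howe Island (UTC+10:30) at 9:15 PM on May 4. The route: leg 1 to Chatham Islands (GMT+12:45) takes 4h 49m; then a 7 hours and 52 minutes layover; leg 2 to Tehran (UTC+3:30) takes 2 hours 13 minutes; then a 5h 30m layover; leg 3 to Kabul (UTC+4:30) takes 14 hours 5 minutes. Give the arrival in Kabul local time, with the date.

1:44 AM on May 6

Convert departure to UTC: 9:15 PM − 10:30 = 10:45 AM UTC on May 4.
Add 4 hours and 49 minutes leg 1 → 3:34 PM UTC.
Add 7 hours 52 minutes layover in Chatham Islands → 11:26 PM UTC.
Add 2 hours and 13 minutes leg 2 → 1:39 AM UTC (May 5).
Add 5 hours 30 minutes layover in Tehran → 7:09 AM UTC.
Add 14 hours and 5 minutes leg 3 → 9:14 PM UTC.
Kabul is UTC+4:30, so local arrival = 9:14 PM + 4:30 = 1:44 AM on May 6.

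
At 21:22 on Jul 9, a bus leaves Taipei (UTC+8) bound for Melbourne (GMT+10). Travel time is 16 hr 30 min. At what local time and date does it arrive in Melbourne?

Melbourne is 2:00 ahead of Taipei.
After 16 hours 30 minutes it is 13:52 (Jul 10) in Taipei.
Shift by the zone difference: 13:52 + 2:00 = 15:52 on Jul 10 in Melbourne.

15:52 on July 10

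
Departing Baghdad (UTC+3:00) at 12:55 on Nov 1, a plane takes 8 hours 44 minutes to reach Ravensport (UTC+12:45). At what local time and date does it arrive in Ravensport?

07:24 on November 2

Ravensport is 9:45 ahead of Baghdad.
After 8 hours and 44 minutes it is 21:39 in Baghdad.
Shift by the zone difference: 21:39 + 9:45 = 07:24 on Nov 2 in Ravensport.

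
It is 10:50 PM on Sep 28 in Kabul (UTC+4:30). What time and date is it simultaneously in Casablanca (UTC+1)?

In UTC: 10:50 PM − 4:30 = 6:20 PM on Sep 28.
Casablanca is UTC+1:00: 6:20 PM + 1:00 = 7:20 PM on Sep 28.

7:20 PM on Sep 28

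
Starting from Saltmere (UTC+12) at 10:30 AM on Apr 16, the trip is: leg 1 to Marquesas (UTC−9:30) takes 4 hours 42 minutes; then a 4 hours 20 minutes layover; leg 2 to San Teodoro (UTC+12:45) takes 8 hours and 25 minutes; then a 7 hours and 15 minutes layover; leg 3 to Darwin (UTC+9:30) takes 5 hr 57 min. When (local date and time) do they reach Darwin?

Convert departure to UTC: 10:30 AM − 12:00 = 10:30 PM UTC on Apr 15.
Add 4 hours and 42 minutes leg 1 → 3:12 AM UTC (Apr 16).
Add 4 hours and 20 minutes layover in Marquesas → 7:32 AM UTC.
Add 8 hours 25 minutes leg 2 → 3:57 PM UTC.
Add 7 hours and 15 minutes layover in San Teodoro → 11:12 PM UTC.
Add 5 hours and 57 minutes leg 3 → 5:09 AM UTC (Apr 17).
Darwin is UTC+9:30, so local arrival = 5:09 AM + 9:30 = 2:39 PM on Apr 17.

2:39 PM on Apr 17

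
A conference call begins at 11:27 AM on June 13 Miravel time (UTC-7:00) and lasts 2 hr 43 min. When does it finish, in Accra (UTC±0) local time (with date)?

Convert start to UTC: 11:27 AM + 7:00 = 6:27 PM UTC on Jun 13.
Add 2 hours 43 minutes duration → 9:10 PM UTC.
Accra is UTC+0, so local end time is the same: 9:10 PM on Jun 13.

9:10 PM on June 13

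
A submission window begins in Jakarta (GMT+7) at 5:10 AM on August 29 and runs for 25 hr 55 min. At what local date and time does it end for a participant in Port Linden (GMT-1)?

11:05 PM on August 29

Port Linden is 8:00 behind Jakarta.
After 25 hours and 55 minutes it is 7:05 AM (Aug 30) in Jakarta.
Shift by the zone difference: 7:05 AM − 8:00 = 11:05 PM on Aug 29 in Port Linden.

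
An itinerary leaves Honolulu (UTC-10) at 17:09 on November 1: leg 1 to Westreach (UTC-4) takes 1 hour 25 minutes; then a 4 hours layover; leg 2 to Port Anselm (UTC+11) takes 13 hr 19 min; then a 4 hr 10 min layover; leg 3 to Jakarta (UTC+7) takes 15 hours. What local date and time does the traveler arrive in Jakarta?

Convert departure to UTC: 17:09 + 10:00 = 03:09 UTC on Nov 2.
Add 1 hour and 25 minutes leg 1 → 04:34 UTC.
Add 4 hours layover in Westreach → 08:34 UTC.
Add 13 hours 19 minutes leg 2 → 21:53 UTC.
Add 4 hours and 10 minutes layover in Port Anselm → 02:03 UTC (Nov 3).
Add 15 hours leg 3 → 17:03 UTC.
Jakarta is UTC+7:00, so local arrival = 17:03 + 7:00 = 00:03 on Nov 4.

00:03 on November 4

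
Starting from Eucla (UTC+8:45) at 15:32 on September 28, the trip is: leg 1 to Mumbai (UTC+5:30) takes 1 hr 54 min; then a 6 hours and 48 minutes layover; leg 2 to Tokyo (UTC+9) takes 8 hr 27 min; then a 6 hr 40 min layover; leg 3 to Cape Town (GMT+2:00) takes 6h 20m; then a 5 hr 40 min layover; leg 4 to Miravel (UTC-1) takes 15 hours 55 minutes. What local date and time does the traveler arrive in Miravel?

Convert departure to UTC: 15:32 − 8:45 = 06:47 UTC on Sep 28.
Add 1 hour and 54 minutes leg 1 → 08:41 UTC.
Add 6 hours and 48 minutes layover in Mumbai → 15:29 UTC.
Add 8 hours 27 minutes leg 2 → 23:56 UTC.
Add 6 hours and 40 minutes layover in Tokyo → 06:36 UTC (Sep 29).
Add 6 hours and 20 minutes leg 3 → 12:56 UTC.
Add 5 hours and 40 minutes layover in Cape Town → 18:36 UTC.
Add 15 hours 55 minutes leg 4 → 10:31 UTC (Sep 30).
Miravel is UTC−1:00, so local arrival = 10:31 − 1:00 = 09:31 on Sep 30.

09:31 on September 30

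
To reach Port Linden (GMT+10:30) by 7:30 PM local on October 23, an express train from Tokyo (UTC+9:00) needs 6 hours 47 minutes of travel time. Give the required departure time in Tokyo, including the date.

Target arrival in UTC: 7:30 PM − 10:30 = 9:00 AM on Oct 23.
Subtract 6 hours and 47 minutes → departure 2:13 AM UTC on Oct 23.
Tokyo is UTC+9:00: 2:13 AM + 9:00 = 11:13 AM on Oct 23.

11:13 AM on October 23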